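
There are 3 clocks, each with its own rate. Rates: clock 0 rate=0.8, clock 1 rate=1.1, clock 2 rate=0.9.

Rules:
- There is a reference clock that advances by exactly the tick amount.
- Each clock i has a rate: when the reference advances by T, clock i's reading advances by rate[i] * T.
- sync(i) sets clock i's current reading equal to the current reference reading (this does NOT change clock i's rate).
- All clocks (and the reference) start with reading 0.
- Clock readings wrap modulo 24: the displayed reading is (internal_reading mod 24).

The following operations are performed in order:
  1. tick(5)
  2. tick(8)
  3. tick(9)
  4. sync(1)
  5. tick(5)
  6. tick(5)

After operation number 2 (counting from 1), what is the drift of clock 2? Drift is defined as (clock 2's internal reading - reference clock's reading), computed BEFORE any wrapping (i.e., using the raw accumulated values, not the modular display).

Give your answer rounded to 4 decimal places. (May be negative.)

After op 1 tick(5): ref=5.0000 raw=[4.0000 5.5000 4.5000]
After op 2 tick(8): ref=13.0000 raw=[10.4000 14.3000 11.7000]
Drift of clock 2 after op 2: 11.7000 - 13.0000 = -1.3000

Answer: -1.3000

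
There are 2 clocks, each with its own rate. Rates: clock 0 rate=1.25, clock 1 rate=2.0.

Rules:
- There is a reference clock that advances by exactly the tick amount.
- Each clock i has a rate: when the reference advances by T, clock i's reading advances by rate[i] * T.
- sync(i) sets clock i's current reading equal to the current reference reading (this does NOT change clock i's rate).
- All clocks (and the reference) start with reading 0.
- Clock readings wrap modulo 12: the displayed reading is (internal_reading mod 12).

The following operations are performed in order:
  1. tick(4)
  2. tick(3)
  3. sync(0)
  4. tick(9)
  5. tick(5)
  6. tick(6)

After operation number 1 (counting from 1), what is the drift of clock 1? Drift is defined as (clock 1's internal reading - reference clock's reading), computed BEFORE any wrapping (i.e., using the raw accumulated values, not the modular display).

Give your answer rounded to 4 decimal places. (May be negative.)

Answer: 4.0000

Derivation:
After op 1 tick(4): ref=4.0000 raw=[5.0000 8.0000]
Drift of clock 1 after op 1: 8.0000 - 4.0000 = 4.0000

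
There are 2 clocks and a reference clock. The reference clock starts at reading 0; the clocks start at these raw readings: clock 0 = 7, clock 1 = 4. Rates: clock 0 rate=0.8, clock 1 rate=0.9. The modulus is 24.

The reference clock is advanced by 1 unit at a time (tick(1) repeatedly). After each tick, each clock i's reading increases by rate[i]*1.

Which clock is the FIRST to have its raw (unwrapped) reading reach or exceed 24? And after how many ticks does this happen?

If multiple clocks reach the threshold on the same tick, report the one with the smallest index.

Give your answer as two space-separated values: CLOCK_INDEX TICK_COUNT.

Answer: 0 22

Derivation:
clock 0: start=7, rate=0.8, needs 24-7 = 17; ticks = ceil(17/0.8) = ceil(21.2500) = 22; reading at tick 22 = 7 + 0.8*22 = 24.6000
clock 1: start=4, rate=0.9, needs 24-4 = 20; ticks = ceil(20/0.9) = ceil(22.2222) = 23; reading at tick 23 = 4 + 0.9*23 = 24.7000
Minimum tick count = 22; winners = [0]; smallest index = 0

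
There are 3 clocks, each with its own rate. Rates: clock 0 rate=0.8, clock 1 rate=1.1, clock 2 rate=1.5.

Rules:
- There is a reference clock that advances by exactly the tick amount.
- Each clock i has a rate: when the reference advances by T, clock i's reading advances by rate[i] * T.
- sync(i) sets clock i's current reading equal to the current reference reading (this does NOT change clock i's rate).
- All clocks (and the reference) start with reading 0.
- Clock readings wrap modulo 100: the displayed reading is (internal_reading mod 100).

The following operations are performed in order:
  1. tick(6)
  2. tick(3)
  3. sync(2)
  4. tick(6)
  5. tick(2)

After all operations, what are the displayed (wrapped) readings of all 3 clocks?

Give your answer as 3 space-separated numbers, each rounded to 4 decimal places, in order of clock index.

Answer: 13.6000 18.7000 21.0000

Derivation:
After op 1 tick(6): ref=6.0000 raw=[4.8000 6.6000 9.0000]
After op 2 tick(3): ref=9.0000 raw=[7.2000 9.9000 13.5000]
After op 3 sync(2): ref=9.0000 raw=[7.2000 9.9000 9.0000]
After op 4 tick(6): ref=15.0000 raw=[12.0000 16.5000 18.0000]
After op 5 tick(2): ref=17.0000 raw=[13.6000 18.7000 21.0000]
Wrap final raw readings (mod 100): 13.6000 mod 100 = 13.6000; 18.7000 mod 100 = 18.7000; 21.0000 mod 100 = 21.0000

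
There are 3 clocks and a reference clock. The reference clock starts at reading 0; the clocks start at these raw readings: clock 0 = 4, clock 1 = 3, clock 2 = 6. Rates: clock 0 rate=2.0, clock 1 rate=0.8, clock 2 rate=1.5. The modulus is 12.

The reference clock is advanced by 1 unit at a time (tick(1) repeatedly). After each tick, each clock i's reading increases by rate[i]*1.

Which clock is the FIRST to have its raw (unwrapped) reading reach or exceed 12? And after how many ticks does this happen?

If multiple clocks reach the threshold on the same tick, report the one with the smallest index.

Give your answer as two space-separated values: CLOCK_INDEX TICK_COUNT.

clock 0: start=4, rate=2.0, needs 12-4 = 8; ticks = ceil(8/2.0) = ceil(4.0000) = 4; reading at tick 4 = 4 + 2.0*4 = 12.0000
clock 1: start=3, rate=0.8, needs 12-3 = 9; ticks = ceil(9/0.8) = ceil(11.2500) = 12; reading at tick 12 = 3 + 0.8*12 = 12.6000
clock 2: start=6, rate=1.5, needs 12-6 = 6; ticks = ceil(6/1.5) = ceil(4.0000) = 4; reading at tick 4 = 6 + 1.5*4 = 12.0000
Minimum tick count = 4; winners = [0, 2]; smallest index = 0

Answer: 0 4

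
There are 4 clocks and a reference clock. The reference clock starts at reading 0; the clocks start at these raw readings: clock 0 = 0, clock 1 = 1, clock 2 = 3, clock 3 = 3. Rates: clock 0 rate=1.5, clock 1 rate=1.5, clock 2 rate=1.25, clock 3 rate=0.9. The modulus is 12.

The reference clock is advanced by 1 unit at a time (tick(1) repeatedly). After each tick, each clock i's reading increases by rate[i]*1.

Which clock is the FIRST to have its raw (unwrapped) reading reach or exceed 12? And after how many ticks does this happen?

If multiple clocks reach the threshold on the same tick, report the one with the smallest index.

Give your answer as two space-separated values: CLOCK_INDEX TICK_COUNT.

clock 0: start=0, rate=1.5, needs 12-0 = 12; ticks = ceil(12/1.5) = ceil(8.0000) = 8; reading at tick 8 = 0 + 1.5*8 = 12.0000
clock 1: start=1, rate=1.5, needs 12-1 = 11; ticks = ceil(11/1.5) = ceil(7.3333) = 8; reading at tick 8 = 1 + 1.5*8 = 13.0000
clock 2: start=3, rate=1.25, needs 12-3 = 9; ticks = ceil(9/1.25) = ceil(7.2000) = 8; reading at tick 8 = 3 + 1.25*8 = 13.0000
clock 3: start=3, rate=0.9, needs 12-3 = 9; ticks = ceil(9/0.9) = ceil(10.0000) = 10; reading at tick 10 = 3 + 0.9*10 = 12.0000
Minimum tick count = 8; winners = [0, 1, 2]; smallest index = 0

Answer: 0 8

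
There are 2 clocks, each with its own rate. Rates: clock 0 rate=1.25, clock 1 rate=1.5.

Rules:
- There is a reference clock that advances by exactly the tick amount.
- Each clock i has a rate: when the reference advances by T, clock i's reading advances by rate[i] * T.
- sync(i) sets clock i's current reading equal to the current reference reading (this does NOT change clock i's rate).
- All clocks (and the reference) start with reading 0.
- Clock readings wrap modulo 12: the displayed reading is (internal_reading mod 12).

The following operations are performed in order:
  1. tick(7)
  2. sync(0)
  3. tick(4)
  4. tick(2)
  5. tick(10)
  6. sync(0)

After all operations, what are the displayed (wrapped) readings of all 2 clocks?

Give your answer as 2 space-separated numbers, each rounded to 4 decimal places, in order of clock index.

After op 1 tick(7): ref=7.0000 raw=[8.7500 10.5000]
After op 2 sync(0): ref=7.0000 raw=[7.0000 10.5000]
After op 3 tick(4): ref=11.0000 raw=[12.0000 16.5000]
After op 4 tick(2): ref=13.0000 raw=[14.5000 19.5000]
After op 5 tick(10): ref=23.0000 raw=[27.0000 34.5000]
After op 6 sync(0): ref=23.0000 raw=[23.0000 34.5000]
Wrap final raw readings (mod 12): 23.0000 mod 12 = 11.0000; 34.5000 mod 12 = 10.5000

Answer: 11.0000 10.5000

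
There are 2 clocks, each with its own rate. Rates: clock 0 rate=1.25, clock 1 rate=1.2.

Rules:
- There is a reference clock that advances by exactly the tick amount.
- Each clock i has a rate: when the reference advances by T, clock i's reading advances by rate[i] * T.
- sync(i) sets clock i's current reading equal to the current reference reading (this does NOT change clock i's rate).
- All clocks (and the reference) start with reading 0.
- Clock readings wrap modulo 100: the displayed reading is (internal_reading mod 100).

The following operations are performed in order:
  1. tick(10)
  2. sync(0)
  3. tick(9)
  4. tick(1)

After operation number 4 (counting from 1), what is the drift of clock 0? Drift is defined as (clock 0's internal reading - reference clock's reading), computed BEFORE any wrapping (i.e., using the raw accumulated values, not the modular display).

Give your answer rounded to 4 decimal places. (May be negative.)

Answer: 2.5000

Derivation:
After op 1 tick(10): ref=10.0000 raw=[12.5000 12.0000]
After op 2 sync(0): ref=10.0000 raw=[10.0000 12.0000]
After op 3 tick(9): ref=19.0000 raw=[21.2500 22.8000]
After op 4 tick(1): ref=20.0000 raw=[22.5000 24.0000]
Drift of clock 0 after op 4: 22.5000 - 20.0000 = 2.5000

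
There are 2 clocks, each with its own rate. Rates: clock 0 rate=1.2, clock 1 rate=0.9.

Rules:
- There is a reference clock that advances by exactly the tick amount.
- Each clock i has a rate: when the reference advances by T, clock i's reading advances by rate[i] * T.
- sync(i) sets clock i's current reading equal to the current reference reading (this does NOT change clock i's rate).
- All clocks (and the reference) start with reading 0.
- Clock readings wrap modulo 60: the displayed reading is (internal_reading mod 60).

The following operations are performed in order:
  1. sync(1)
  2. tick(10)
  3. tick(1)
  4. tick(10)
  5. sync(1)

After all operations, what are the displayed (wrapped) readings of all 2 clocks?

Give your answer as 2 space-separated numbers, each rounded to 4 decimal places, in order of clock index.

Answer: 25.2000 21.0000

Derivation:
After op 1 sync(1): ref=0.0000 raw=[0.0000 0.0000]
After op 2 tick(10): ref=10.0000 raw=[12.0000 9.0000]
After op 3 tick(1): ref=11.0000 raw=[13.2000 9.9000]
After op 4 tick(10): ref=21.0000 raw=[25.2000 18.9000]
After op 5 sync(1): ref=21.0000 raw=[25.2000 21.0000]
Wrap final raw readings (mod 60): 25.2000 mod 60 = 25.2000; 21.0000 mod 60 = 21.0000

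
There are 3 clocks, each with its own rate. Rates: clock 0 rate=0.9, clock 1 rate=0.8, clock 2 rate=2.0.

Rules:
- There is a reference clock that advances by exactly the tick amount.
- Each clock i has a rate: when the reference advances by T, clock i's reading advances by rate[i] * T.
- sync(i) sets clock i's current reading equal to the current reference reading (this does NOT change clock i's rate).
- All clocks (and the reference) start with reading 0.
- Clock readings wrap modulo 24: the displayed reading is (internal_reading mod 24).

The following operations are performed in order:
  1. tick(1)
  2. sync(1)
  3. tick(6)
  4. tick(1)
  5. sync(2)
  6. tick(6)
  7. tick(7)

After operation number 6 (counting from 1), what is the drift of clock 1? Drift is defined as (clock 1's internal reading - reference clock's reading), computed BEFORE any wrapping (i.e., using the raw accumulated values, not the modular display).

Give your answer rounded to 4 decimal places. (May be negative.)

Answer: -2.6000

Derivation:
After op 1 tick(1): ref=1.0000 raw=[0.9000 0.8000 2.0000]
After op 2 sync(1): ref=1.0000 raw=[0.9000 1.0000 2.0000]
After op 3 tick(6): ref=7.0000 raw=[6.3000 5.8000 14.0000]
After op 4 tick(1): ref=8.0000 raw=[7.2000 6.6000 16.0000]
After op 5 sync(2): ref=8.0000 raw=[7.2000 6.6000 8.0000]
After op 6 tick(6): ref=14.0000 raw=[12.6000 11.4000 20.0000]
Drift of clock 1 after op 6: 11.4000 - 14.0000 = -2.6000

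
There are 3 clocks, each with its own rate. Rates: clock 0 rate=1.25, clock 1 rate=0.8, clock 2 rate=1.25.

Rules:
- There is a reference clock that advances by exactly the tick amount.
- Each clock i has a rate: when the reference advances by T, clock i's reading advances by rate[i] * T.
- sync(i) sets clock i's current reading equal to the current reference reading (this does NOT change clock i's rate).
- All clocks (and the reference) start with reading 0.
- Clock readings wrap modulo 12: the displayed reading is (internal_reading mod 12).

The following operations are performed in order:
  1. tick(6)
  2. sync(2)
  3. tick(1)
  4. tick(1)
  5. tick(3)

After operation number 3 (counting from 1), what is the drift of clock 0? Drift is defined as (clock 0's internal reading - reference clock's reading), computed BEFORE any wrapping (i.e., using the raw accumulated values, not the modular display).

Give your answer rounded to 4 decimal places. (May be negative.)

Answer: 1.7500

Derivation:
After op 1 tick(6): ref=6.0000 raw=[7.5000 4.8000 7.5000]
After op 2 sync(2): ref=6.0000 raw=[7.5000 4.8000 6.0000]
After op 3 tick(1): ref=7.0000 raw=[8.7500 5.6000 7.2500]
Drift of clock 0 after op 3: 8.7500 - 7.0000 = 1.7500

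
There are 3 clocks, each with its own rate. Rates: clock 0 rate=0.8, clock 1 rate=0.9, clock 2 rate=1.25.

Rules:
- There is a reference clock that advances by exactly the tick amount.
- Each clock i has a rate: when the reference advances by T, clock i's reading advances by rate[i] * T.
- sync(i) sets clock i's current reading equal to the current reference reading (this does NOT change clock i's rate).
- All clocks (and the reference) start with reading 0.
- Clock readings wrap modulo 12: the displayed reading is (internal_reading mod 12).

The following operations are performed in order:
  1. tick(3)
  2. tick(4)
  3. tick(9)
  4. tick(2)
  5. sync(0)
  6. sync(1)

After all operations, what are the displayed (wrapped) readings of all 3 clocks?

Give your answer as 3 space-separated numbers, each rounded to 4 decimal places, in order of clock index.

Answer: 6.0000 6.0000 10.5000

Derivation:
After op 1 tick(3): ref=3.0000 raw=[2.4000 2.7000 3.7500]
After op 2 tick(4): ref=7.0000 raw=[5.6000 6.3000 8.7500]
After op 3 tick(9): ref=16.0000 raw=[12.8000 14.4000 20.0000]
After op 4 tick(2): ref=18.0000 raw=[14.4000 16.2000 22.5000]
After op 5 sync(0): ref=18.0000 raw=[18.0000 16.2000 22.5000]
After op 6 sync(1): ref=18.0000 raw=[18.0000 18.0000 22.5000]
Wrap final raw readings (mod 12): 18.0000 mod 12 = 6.0000; 18.0000 mod 12 = 6.0000; 22.5000 mod 12 = 10.5000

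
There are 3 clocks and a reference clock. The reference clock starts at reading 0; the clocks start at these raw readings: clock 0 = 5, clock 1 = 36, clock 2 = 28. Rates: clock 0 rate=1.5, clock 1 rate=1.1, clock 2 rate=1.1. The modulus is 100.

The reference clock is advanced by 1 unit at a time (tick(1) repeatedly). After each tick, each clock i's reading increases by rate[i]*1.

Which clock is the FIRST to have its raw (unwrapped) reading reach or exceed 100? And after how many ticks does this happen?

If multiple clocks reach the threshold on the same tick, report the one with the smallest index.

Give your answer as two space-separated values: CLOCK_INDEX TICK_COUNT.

clock 0: start=5, rate=1.5, needs 100-5 = 95; ticks = ceil(95/1.5) = ceil(63.3333) = 64; reading at tick 64 = 5 + 1.5*64 = 101.0000
clock 1: start=36, rate=1.1, needs 100-36 = 64; ticks = ceil(64/1.1) = ceil(58.1818) = 59; reading at tick 59 = 36 + 1.1*59 = 100.9000
clock 2: start=28, rate=1.1, needs 100-28 = 72; ticks = ceil(72/1.1) = ceil(65.4545) = 66; reading at tick 66 = 28 + 1.1*66 = 100.6000
Minimum tick count = 59; winners = [1]; smallest index = 1

Answer: 1 59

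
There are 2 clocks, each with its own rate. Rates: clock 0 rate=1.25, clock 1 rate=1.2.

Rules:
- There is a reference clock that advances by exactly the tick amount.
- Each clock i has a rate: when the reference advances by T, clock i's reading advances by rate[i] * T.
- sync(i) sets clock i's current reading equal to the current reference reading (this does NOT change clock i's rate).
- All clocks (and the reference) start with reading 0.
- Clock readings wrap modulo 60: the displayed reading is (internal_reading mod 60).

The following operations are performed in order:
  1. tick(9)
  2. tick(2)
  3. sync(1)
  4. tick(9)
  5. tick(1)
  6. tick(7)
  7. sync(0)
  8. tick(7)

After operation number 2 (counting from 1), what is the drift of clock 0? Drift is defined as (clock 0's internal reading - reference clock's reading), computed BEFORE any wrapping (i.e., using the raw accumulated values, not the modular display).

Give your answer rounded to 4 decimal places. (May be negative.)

After op 1 tick(9): ref=9.0000 raw=[11.2500 10.8000]
After op 2 tick(2): ref=11.0000 raw=[13.7500 13.2000]
Drift of clock 0 after op 2: 13.7500 - 11.0000 = 2.7500

Answer: 2.7500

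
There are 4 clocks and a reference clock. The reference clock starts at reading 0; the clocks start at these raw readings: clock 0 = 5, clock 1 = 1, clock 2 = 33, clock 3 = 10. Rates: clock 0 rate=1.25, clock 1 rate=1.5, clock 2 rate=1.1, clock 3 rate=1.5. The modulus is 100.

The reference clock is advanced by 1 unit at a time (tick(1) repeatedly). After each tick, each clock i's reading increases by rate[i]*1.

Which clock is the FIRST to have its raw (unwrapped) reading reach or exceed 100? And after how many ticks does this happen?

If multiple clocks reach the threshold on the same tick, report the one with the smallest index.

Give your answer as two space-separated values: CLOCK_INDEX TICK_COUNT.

Answer: 3 60

Derivation:
clock 0: start=5, rate=1.25, needs 100-5 = 95; ticks = ceil(95/1.25) = ceil(76.0000) = 76; reading at tick 76 = 5 + 1.25*76 = 100.0000
clock 1: start=1, rate=1.5, needs 100-1 = 99; ticks = ceil(99/1.5) = ceil(66.0000) = 66; reading at tick 66 = 1 + 1.5*66 = 100.0000
clock 2: start=33, rate=1.1, needs 100-33 = 67; ticks = ceil(67/1.1) = ceil(60.9091) = 61; reading at tick 61 = 33 + 1.1*61 = 100.1000
clock 3: start=10, rate=1.5, needs 100-10 = 90; ticks = ceil(90/1.5) = ceil(60.0000) = 60; reading at tick 60 = 10 + 1.5*60 = 100.0000
Minimum tick count = 60; winners = [3]; smallest index = 3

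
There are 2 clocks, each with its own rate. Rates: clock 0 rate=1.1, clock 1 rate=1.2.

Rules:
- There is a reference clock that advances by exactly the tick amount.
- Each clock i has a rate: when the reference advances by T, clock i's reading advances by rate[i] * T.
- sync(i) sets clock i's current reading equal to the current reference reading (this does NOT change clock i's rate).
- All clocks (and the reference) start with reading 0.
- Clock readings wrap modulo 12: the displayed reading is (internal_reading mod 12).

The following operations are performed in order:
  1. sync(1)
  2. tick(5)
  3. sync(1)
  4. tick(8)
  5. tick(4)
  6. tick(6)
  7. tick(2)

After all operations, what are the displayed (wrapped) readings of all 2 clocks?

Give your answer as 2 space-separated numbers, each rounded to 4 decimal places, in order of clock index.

Answer: 3.5000 5.0000

Derivation:
After op 1 sync(1): ref=0.0000 raw=[0.0000 0.0000]
After op 2 tick(5): ref=5.0000 raw=[5.5000 6.0000]
After op 3 sync(1): ref=5.0000 raw=[5.5000 5.0000]
After op 4 tick(8): ref=13.0000 raw=[14.3000 14.6000]
After op 5 tick(4): ref=17.0000 raw=[18.7000 19.4000]
After op 6 tick(6): ref=23.0000 raw=[25.3000 26.6000]
After op 7 tick(2): ref=25.0000 raw=[27.5000 29.0000]
Wrap final raw readings (mod 12): 27.5000 mod 12 = 3.5000; 29.0000 mod 12 = 5.0000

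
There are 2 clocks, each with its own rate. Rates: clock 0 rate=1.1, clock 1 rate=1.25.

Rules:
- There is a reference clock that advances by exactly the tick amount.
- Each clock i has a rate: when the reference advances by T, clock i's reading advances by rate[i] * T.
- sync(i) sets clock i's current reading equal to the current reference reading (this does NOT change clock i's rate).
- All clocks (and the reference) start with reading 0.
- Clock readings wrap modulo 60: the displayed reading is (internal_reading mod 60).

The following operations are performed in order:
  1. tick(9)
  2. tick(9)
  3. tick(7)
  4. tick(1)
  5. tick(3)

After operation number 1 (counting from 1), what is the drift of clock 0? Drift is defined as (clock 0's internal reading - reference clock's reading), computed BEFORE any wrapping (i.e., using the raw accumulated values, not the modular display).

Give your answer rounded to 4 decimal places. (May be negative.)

After op 1 tick(9): ref=9.0000 raw=[9.9000 11.2500]
Drift of clock 0 after op 1: 9.9000 - 9.0000 = 0.9000

Answer: 0.9000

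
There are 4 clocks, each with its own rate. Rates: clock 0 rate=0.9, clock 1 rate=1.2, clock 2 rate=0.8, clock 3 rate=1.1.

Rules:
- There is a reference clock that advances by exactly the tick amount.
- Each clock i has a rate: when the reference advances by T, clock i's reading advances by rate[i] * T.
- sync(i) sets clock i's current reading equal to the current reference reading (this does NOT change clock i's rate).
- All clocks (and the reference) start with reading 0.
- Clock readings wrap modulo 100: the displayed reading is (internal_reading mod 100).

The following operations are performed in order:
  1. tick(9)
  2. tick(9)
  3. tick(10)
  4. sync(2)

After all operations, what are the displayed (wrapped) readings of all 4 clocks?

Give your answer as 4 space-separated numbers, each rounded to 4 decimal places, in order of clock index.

Answer: 25.2000 33.6000 28.0000 30.8000

Derivation:
After op 1 tick(9): ref=9.0000 raw=[8.1000 10.8000 7.2000 9.9000]
After op 2 tick(9): ref=18.0000 raw=[16.2000 21.6000 14.4000 19.8000]
After op 3 tick(10): ref=28.0000 raw=[25.2000 33.6000 22.4000 30.8000]
After op 4 sync(2): ref=28.0000 raw=[25.2000 33.6000 28.0000 30.8000]
Wrap final raw readings (mod 100): 25.2000 mod 100 = 25.2000; 33.6000 mod 100 = 33.6000; 28.0000 mod 100 = 28.0000; 30.8000 mod 100 = 30.8000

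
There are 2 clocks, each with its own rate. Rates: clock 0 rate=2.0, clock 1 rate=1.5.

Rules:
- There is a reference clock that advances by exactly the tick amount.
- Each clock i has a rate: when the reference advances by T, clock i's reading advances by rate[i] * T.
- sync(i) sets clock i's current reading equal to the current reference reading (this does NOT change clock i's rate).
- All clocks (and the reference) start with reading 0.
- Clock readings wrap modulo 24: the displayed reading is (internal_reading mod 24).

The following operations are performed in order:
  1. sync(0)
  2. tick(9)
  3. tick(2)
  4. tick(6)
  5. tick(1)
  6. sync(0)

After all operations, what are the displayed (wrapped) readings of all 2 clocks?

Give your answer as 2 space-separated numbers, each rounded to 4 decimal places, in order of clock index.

After op 1 sync(0): ref=0.0000 raw=[0.0000 0.0000]
After op 2 tick(9): ref=9.0000 raw=[18.0000 13.5000]
After op 3 tick(2): ref=11.0000 raw=[22.0000 16.5000]
After op 4 tick(6): ref=17.0000 raw=[34.0000 25.5000]
After op 5 tick(1): ref=18.0000 raw=[36.0000 27.0000]
After op 6 sync(0): ref=18.0000 raw=[18.0000 27.0000]
Wrap final raw readings (mod 24): 18.0000 mod 24 = 18.0000; 27.0000 mod 24 = 3.0000

Answer: 18.0000 3.0000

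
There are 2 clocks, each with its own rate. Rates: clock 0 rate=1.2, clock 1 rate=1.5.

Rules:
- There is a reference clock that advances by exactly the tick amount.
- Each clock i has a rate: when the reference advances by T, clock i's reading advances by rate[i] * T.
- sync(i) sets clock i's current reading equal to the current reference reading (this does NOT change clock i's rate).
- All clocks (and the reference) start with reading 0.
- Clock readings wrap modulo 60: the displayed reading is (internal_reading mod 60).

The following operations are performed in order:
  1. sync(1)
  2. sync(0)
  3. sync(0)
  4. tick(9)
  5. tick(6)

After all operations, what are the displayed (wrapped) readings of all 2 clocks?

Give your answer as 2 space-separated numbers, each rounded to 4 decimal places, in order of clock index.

After op 1 sync(1): ref=0.0000 raw=[0.0000 0.0000]
After op 2 sync(0): ref=0.0000 raw=[0.0000 0.0000]
After op 3 sync(0): ref=0.0000 raw=[0.0000 0.0000]
After op 4 tick(9): ref=9.0000 raw=[10.8000 13.5000]
After op 5 tick(6): ref=15.0000 raw=[18.0000 22.5000]
Wrap final raw readings (mod 60): 18.0000 mod 60 = 18.0000; 22.5000 mod 60 = 22.5000

Answer: 18.0000 22.5000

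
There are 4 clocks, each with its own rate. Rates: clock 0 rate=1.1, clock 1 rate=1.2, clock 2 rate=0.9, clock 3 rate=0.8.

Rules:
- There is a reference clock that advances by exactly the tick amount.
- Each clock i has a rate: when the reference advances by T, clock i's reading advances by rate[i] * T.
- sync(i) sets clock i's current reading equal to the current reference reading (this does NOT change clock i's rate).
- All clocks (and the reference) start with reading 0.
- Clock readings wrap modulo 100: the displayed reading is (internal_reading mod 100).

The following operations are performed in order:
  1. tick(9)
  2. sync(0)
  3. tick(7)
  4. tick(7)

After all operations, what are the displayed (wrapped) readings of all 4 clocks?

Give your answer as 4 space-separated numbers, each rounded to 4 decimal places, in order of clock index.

Answer: 24.4000 27.6000 20.7000 18.4000

Derivation:
After op 1 tick(9): ref=9.0000 raw=[9.9000 10.8000 8.1000 7.2000]
After op 2 sync(0): ref=9.0000 raw=[9.0000 10.8000 8.1000 7.2000]
After op 3 tick(7): ref=16.0000 raw=[16.7000 19.2000 14.4000 12.8000]
After op 4 tick(7): ref=23.0000 raw=[24.4000 27.6000 20.7000 18.4000]
Wrap final raw readings (mod 100): 24.4000 mod 100 = 24.4000; 27.6000 mod 100 = 27.6000; 20.7000 mod 100 = 20.7000; 18.4000 mod 100 = 18.4000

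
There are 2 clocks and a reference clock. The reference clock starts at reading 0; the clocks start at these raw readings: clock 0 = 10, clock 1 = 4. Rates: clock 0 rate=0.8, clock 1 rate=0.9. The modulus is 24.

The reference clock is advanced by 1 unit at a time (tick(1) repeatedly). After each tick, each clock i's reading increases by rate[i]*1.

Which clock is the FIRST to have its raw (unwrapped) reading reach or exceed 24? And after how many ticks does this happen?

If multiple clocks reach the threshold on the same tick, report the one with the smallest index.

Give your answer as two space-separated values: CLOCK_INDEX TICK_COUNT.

clock 0: start=10, rate=0.8, needs 24-10 = 14; ticks = ceil(14/0.8) = ceil(17.5000) = 18; reading at tick 18 = 10 + 0.8*18 = 24.4000
clock 1: start=4, rate=0.9, needs 24-4 = 20; ticks = ceil(20/0.9) = ceil(22.2222) = 23; reading at tick 23 = 4 + 0.9*23 = 24.7000
Minimum tick count = 18; winners = [0]; smallest index = 0

Answer: 0 18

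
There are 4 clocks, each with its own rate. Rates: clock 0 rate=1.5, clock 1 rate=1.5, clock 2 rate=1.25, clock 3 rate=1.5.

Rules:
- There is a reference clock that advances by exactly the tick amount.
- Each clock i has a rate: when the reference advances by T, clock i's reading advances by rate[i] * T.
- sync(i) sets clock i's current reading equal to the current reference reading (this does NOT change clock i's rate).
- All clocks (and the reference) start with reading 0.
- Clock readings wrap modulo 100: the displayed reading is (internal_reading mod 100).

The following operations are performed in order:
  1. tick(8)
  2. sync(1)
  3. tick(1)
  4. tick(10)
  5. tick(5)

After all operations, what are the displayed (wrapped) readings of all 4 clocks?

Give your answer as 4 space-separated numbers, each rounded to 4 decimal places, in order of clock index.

Answer: 36.0000 32.0000 30.0000 36.0000

Derivation:
After op 1 tick(8): ref=8.0000 raw=[12.0000 12.0000 10.0000 12.0000]
After op 2 sync(1): ref=8.0000 raw=[12.0000 8.0000 10.0000 12.0000]
After op 3 tick(1): ref=9.0000 raw=[13.5000 9.5000 11.2500 13.5000]
After op 4 tick(10): ref=19.0000 raw=[28.5000 24.5000 23.7500 28.5000]
After op 5 tick(5): ref=24.0000 raw=[36.0000 32.0000 30.0000 36.0000]
Wrap final raw readings (mod 100): 36.0000 mod 100 = 36.0000; 32.0000 mod 100 = 32.0000; 30.0000 mod 100 = 30.0000; 36.0000 mod 100 = 36.0000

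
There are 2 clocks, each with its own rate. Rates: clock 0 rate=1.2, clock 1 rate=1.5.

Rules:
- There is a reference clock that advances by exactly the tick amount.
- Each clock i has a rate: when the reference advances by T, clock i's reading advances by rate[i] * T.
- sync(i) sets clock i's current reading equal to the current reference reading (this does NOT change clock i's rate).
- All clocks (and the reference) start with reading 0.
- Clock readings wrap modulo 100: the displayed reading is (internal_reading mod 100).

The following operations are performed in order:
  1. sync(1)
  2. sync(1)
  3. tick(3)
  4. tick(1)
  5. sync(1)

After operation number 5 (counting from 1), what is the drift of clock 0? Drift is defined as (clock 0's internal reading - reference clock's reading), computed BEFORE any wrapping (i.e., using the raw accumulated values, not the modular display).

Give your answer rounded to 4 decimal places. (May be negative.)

After op 1 sync(1): ref=0.0000 raw=[0.0000 0.0000]
After op 2 sync(1): ref=0.0000 raw=[0.0000 0.0000]
After op 3 tick(3): ref=3.0000 raw=[3.6000 4.5000]
After op 4 tick(1): ref=4.0000 raw=[4.8000 6.0000]
After op 5 sync(1): ref=4.0000 raw=[4.8000 4.0000]
Drift of clock 0 after op 5: 4.8000 - 4.0000 = 0.8000

Answer: 0.8000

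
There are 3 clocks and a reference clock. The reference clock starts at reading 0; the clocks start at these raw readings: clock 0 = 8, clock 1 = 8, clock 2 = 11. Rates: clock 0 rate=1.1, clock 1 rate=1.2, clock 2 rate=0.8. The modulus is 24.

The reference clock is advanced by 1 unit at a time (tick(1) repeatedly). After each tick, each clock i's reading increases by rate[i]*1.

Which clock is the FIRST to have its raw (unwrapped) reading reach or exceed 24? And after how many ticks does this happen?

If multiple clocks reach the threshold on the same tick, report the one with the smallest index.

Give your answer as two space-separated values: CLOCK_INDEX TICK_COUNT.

Answer: 1 14

Derivation:
clock 0: start=8, rate=1.1, needs 24-8 = 16; ticks = ceil(16/1.1) = ceil(14.5455) = 15; reading at tick 15 = 8 + 1.1*15 = 24.5000
clock 1: start=8, rate=1.2, needs 24-8 = 16; ticks = ceil(16/1.2) = ceil(13.3333) = 14; reading at tick 14 = 8 + 1.2*14 = 24.8000
clock 2: start=11, rate=0.8, needs 24-11 = 13; ticks = ceil(13/0.8) = ceil(16.2500) = 17; reading at tick 17 = 11 + 0.8*17 = 24.6000
Minimum tick count = 14; winners = [1]; smallest index = 1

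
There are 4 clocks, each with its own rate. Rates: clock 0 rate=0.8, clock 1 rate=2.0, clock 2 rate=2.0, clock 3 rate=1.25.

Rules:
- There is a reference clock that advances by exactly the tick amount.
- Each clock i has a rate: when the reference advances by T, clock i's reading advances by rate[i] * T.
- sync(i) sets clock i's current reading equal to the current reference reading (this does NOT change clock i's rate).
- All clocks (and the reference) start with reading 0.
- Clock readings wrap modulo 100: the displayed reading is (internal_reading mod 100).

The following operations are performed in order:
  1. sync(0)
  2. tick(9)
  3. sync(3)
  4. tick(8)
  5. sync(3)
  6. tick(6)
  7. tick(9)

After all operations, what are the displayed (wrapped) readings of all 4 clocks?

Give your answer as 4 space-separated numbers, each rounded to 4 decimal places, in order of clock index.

After op 1 sync(0): ref=0.0000 raw=[0.0000 0.0000 0.0000 0.0000]
After op 2 tick(9): ref=9.0000 raw=[7.2000 18.0000 18.0000 11.2500]
After op 3 sync(3): ref=9.0000 raw=[7.2000 18.0000 18.0000 9.0000]
After op 4 tick(8): ref=17.0000 raw=[13.6000 34.0000 34.0000 19.0000]
After op 5 sync(3): ref=17.0000 raw=[13.6000 34.0000 34.0000 17.0000]
After op 6 tick(6): ref=23.0000 raw=[18.4000 46.0000 46.0000 24.5000]
After op 7 tick(9): ref=32.0000 raw=[25.6000 64.0000 64.0000 35.7500]
Wrap final raw readings (mod 100): 25.6000 mod 100 = 25.6000; 64.0000 mod 100 = 64.0000; 64.0000 mod 100 = 64.0000; 35.7500 mod 100 = 35.7500

Answer: 25.6000 64.0000 64.0000 35.7500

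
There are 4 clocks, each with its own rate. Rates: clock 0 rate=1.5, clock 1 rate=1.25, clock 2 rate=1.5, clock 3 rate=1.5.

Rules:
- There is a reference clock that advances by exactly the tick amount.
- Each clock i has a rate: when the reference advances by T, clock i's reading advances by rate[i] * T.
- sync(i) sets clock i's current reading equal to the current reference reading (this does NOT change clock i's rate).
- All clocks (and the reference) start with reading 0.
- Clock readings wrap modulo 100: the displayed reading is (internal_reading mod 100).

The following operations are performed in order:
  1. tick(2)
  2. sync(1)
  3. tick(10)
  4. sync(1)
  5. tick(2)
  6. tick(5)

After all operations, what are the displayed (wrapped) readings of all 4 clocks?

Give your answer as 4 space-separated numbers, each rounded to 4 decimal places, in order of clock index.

After op 1 tick(2): ref=2.0000 raw=[3.0000 2.5000 3.0000 3.0000]
After op 2 sync(1): ref=2.0000 raw=[3.0000 2.0000 3.0000 3.0000]
After op 3 tick(10): ref=12.0000 raw=[18.0000 14.5000 18.0000 18.0000]
After op 4 sync(1): ref=12.0000 raw=[18.0000 12.0000 18.0000 18.0000]
After op 5 tick(2): ref=14.0000 raw=[21.0000 14.5000 21.0000 21.0000]
After op 6 tick(5): ref=19.0000 raw=[28.5000 20.7500 28.5000 28.5000]
Wrap final raw readings (mod 100): 28.5000 mod 100 = 28.5000; 20.7500 mod 100 = 20.7500; 28.5000 mod 100 = 28.5000; 28.5000 mod 100 = 28.5000

Answer: 28.5000 20.7500 28.5000 28.5000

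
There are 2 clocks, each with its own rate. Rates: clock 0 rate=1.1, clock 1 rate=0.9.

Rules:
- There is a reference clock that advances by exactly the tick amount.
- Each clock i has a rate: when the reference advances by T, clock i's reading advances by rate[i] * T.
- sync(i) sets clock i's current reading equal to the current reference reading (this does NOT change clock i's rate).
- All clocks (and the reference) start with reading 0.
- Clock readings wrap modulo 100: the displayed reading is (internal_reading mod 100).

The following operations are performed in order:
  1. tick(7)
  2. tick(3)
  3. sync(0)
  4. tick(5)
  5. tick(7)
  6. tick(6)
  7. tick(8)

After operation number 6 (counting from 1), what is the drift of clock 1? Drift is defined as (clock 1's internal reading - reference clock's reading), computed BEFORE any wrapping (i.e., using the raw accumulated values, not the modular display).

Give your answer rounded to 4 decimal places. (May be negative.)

After op 1 tick(7): ref=7.0000 raw=[7.7000 6.3000]
After op 2 tick(3): ref=10.0000 raw=[11.0000 9.0000]
After op 3 sync(0): ref=10.0000 raw=[10.0000 9.0000]
After op 4 tick(5): ref=15.0000 raw=[15.5000 13.5000]
After op 5 tick(7): ref=22.0000 raw=[23.2000 19.8000]
After op 6 tick(6): ref=28.0000 raw=[29.8000 25.2000]
Drift of clock 1 after op 6: 25.2000 - 28.0000 = -2.8000

Answer: -2.8000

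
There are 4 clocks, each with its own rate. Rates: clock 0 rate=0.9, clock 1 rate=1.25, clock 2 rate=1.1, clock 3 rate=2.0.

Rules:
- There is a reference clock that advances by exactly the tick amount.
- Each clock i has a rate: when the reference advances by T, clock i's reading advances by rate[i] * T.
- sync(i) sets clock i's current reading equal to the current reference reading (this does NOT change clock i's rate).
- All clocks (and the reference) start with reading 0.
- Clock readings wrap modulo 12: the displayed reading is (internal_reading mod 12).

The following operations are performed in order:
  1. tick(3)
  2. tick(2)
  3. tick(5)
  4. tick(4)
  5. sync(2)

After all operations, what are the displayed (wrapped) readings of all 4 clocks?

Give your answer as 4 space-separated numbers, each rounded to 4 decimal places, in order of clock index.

After op 1 tick(3): ref=3.0000 raw=[2.7000 3.7500 3.3000 6.0000]
After op 2 tick(2): ref=5.0000 raw=[4.5000 6.2500 5.5000 10.0000]
After op 3 tick(5): ref=10.0000 raw=[9.0000 12.5000 11.0000 20.0000]
After op 4 tick(4): ref=14.0000 raw=[12.6000 17.5000 15.4000 28.0000]
After op 5 sync(2): ref=14.0000 raw=[12.6000 17.5000 14.0000 28.0000]
Wrap final raw readings (mod 12): 12.6000 mod 12 = 0.6000; 17.5000 mod 12 = 5.5000; 14.0000 mod 12 = 2.0000; 28.0000 mod 12 = 4.0000

Answer: 0.6000 5.5000 2.0000 4.0000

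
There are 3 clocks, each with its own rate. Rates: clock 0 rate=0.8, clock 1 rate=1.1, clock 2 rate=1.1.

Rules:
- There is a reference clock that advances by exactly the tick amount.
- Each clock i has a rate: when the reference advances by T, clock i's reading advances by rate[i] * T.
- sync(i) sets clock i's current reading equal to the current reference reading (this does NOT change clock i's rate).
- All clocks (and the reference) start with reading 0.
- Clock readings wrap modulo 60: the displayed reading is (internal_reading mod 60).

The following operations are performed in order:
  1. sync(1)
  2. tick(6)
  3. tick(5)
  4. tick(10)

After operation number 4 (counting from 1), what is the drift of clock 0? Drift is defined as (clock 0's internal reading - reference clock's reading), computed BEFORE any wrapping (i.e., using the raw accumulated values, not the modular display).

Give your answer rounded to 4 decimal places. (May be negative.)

After op 1 sync(1): ref=0.0000 raw=[0.0000 0.0000 0.0000]
After op 2 tick(6): ref=6.0000 raw=[4.8000 6.6000 6.6000]
After op 3 tick(5): ref=11.0000 raw=[8.8000 12.1000 12.1000]
After op 4 tick(10): ref=21.0000 raw=[16.8000 23.1000 23.1000]
Drift of clock 0 after op 4: 16.8000 - 21.0000 = -4.2000

Answer: -4.2000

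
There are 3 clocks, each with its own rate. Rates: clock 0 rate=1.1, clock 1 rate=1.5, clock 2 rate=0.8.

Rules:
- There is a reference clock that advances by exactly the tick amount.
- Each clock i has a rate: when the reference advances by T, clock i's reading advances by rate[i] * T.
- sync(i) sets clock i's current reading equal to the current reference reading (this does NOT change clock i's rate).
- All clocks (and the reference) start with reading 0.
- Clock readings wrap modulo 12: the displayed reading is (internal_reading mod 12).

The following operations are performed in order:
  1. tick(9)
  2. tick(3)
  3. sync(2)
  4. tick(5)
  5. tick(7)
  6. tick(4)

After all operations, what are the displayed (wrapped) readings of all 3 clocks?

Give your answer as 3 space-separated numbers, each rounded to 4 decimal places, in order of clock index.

After op 1 tick(9): ref=9.0000 raw=[9.9000 13.5000 7.2000]
After op 2 tick(3): ref=12.0000 raw=[13.2000 18.0000 9.6000]
After op 3 sync(2): ref=12.0000 raw=[13.2000 18.0000 12.0000]
After op 4 tick(5): ref=17.0000 raw=[18.7000 25.5000 16.0000]
After op 5 tick(7): ref=24.0000 raw=[26.4000 36.0000 21.6000]
After op 6 tick(4): ref=28.0000 raw=[30.8000 42.0000 24.8000]
Wrap final raw readings (mod 12): 30.8000 mod 12 = 6.8000; 42.0000 mod 12 = 6.0000; 24.8000 mod 12 = 0.8000

Answer: 6.8000 6.0000 0.8000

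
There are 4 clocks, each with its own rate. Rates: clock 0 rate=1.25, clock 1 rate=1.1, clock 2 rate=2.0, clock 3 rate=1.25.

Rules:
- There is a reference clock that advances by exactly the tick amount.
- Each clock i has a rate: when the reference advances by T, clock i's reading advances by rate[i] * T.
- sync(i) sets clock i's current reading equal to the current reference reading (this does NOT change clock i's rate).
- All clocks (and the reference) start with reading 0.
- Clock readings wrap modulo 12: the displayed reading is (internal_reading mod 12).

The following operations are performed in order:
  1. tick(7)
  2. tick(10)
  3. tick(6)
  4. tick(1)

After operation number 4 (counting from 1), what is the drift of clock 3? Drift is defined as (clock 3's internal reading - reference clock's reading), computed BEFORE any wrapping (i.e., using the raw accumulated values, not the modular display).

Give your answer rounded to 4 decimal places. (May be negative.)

Answer: 6.0000

Derivation:
After op 1 tick(7): ref=7.0000 raw=[8.7500 7.7000 14.0000 8.7500]
After op 2 tick(10): ref=17.0000 raw=[21.2500 18.7000 34.0000 21.2500]
After op 3 tick(6): ref=23.0000 raw=[28.7500 25.3000 46.0000 28.7500]
After op 4 tick(1): ref=24.0000 raw=[30.0000 26.4000 48.0000 30.0000]
Drift of clock 3 after op 4: 30.0000 - 24.0000 = 6.0000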